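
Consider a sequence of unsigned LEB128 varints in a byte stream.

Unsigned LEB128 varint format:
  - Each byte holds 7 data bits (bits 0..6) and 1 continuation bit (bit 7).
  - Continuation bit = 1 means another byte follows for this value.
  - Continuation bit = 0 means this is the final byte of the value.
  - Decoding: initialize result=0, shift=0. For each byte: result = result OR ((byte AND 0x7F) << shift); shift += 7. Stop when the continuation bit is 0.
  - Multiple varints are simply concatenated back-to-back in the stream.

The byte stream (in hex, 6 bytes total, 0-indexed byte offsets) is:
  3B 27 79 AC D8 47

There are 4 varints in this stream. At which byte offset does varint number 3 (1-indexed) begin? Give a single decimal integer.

Answer: 2

Derivation:
  byte[0]=0x3B cont=0 payload=0x3B=59: acc |= 59<<0 -> acc=59 shift=7 [end]
Varint 1: bytes[0:1] = 3B -> value 59 (1 byte(s))
  byte[1]=0x27 cont=0 payload=0x27=39: acc |= 39<<0 -> acc=39 shift=7 [end]
Varint 2: bytes[1:2] = 27 -> value 39 (1 byte(s))
  byte[2]=0x79 cont=0 payload=0x79=121: acc |= 121<<0 -> acc=121 shift=7 [end]
Varint 3: bytes[2:3] = 79 -> value 121 (1 byte(s))
  byte[3]=0xAC cont=1 payload=0x2C=44: acc |= 44<<0 -> acc=44 shift=7
  byte[4]=0xD8 cont=1 payload=0x58=88: acc |= 88<<7 -> acc=11308 shift=14
  byte[5]=0x47 cont=0 payload=0x47=71: acc |= 71<<14 -> acc=1174572 shift=21 [end]
Varint 4: bytes[3:6] = AC D8 47 -> value 1174572 (3 byte(s))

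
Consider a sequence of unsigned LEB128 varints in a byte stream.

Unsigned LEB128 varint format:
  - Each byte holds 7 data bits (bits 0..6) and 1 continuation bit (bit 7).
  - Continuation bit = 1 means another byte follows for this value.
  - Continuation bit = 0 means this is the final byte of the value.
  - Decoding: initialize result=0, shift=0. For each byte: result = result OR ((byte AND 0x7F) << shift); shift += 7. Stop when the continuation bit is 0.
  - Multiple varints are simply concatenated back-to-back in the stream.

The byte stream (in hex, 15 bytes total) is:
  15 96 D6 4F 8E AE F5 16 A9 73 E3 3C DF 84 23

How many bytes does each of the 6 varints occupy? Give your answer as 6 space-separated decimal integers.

  byte[0]=0x15 cont=0 payload=0x15=21: acc |= 21<<0 -> acc=21 shift=7 [end]
Varint 1: bytes[0:1] = 15 -> value 21 (1 byte(s))
  byte[1]=0x96 cont=1 payload=0x16=22: acc |= 22<<0 -> acc=22 shift=7
  byte[2]=0xD6 cont=1 payload=0x56=86: acc |= 86<<7 -> acc=11030 shift=14
  byte[3]=0x4F cont=0 payload=0x4F=79: acc |= 79<<14 -> acc=1305366 shift=21 [end]
Varint 2: bytes[1:4] = 96 D6 4F -> value 1305366 (3 byte(s))
  byte[4]=0x8E cont=1 payload=0x0E=14: acc |= 14<<0 -> acc=14 shift=7
  byte[5]=0xAE cont=1 payload=0x2E=46: acc |= 46<<7 -> acc=5902 shift=14
  byte[6]=0xF5 cont=1 payload=0x75=117: acc |= 117<<14 -> acc=1922830 shift=21
  byte[7]=0x16 cont=0 payload=0x16=22: acc |= 22<<21 -> acc=48060174 shift=28 [end]
Varint 3: bytes[4:8] = 8E AE F5 16 -> value 48060174 (4 byte(s))
  byte[8]=0xA9 cont=1 payload=0x29=41: acc |= 41<<0 -> acc=41 shift=7
  byte[9]=0x73 cont=0 payload=0x73=115: acc |= 115<<7 -> acc=14761 shift=14 [end]
Varint 4: bytes[8:10] = A9 73 -> value 14761 (2 byte(s))
  byte[10]=0xE3 cont=1 payload=0x63=99: acc |= 99<<0 -> acc=99 shift=7
  byte[11]=0x3C cont=0 payload=0x3C=60: acc |= 60<<7 -> acc=7779 shift=14 [end]
Varint 5: bytes[10:12] = E3 3C -> value 7779 (2 byte(s))
  byte[12]=0xDF cont=1 payload=0x5F=95: acc |= 95<<0 -> acc=95 shift=7
  byte[13]=0x84 cont=1 payload=0x04=4: acc |= 4<<7 -> acc=607 shift=14
  byte[14]=0x23 cont=0 payload=0x23=35: acc |= 35<<14 -> acc=574047 shift=21 [end]
Varint 6: bytes[12:15] = DF 84 23 -> value 574047 (3 byte(s))

Answer: 1 3 4 2 2 3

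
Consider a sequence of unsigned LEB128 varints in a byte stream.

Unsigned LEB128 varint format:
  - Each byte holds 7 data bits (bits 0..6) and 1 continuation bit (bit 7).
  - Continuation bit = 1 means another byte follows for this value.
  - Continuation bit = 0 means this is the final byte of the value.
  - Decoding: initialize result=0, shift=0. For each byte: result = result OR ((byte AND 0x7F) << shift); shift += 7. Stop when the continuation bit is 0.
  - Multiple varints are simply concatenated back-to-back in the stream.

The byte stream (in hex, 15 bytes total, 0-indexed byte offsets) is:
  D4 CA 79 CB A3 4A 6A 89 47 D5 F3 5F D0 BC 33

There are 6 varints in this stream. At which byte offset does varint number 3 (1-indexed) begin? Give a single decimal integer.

Answer: 6

Derivation:
  byte[0]=0xD4 cont=1 payload=0x54=84: acc |= 84<<0 -> acc=84 shift=7
  byte[1]=0xCA cont=1 payload=0x4A=74: acc |= 74<<7 -> acc=9556 shift=14
  byte[2]=0x79 cont=0 payload=0x79=121: acc |= 121<<14 -> acc=1992020 shift=21 [end]
Varint 1: bytes[0:3] = D4 CA 79 -> value 1992020 (3 byte(s))
  byte[3]=0xCB cont=1 payload=0x4B=75: acc |= 75<<0 -> acc=75 shift=7
  byte[4]=0xA3 cont=1 payload=0x23=35: acc |= 35<<7 -> acc=4555 shift=14
  byte[5]=0x4A cont=0 payload=0x4A=74: acc |= 74<<14 -> acc=1216971 shift=21 [end]
Varint 2: bytes[3:6] = CB A3 4A -> value 1216971 (3 byte(s))
  byte[6]=0x6A cont=0 payload=0x6A=106: acc |= 106<<0 -> acc=106 shift=7 [end]
Varint 3: bytes[6:7] = 6A -> value 106 (1 byte(s))
  byte[7]=0x89 cont=1 payload=0x09=9: acc |= 9<<0 -> acc=9 shift=7
  byte[8]=0x47 cont=0 payload=0x47=71: acc |= 71<<7 -> acc=9097 shift=14 [end]
Varint 4: bytes[7:9] = 89 47 -> value 9097 (2 byte(s))
  byte[9]=0xD5 cont=1 payload=0x55=85: acc |= 85<<0 -> acc=85 shift=7
  byte[10]=0xF3 cont=1 payload=0x73=115: acc |= 115<<7 -> acc=14805 shift=14
  byte[11]=0x5F cont=0 payload=0x5F=95: acc |= 95<<14 -> acc=1571285 shift=21 [end]
Varint 5: bytes[9:12] = D5 F3 5F -> value 1571285 (3 byte(s))
  byte[12]=0xD0 cont=1 payload=0x50=80: acc |= 80<<0 -> acc=80 shift=7
  byte[13]=0xBC cont=1 payload=0x3C=60: acc |= 60<<7 -> acc=7760 shift=14
  byte[14]=0x33 cont=0 payload=0x33=51: acc |= 51<<14 -> acc=843344 shift=21 [end]
Varint 6: bytes[12:15] = D0 BC 33 -> value 843344 (3 byte(s))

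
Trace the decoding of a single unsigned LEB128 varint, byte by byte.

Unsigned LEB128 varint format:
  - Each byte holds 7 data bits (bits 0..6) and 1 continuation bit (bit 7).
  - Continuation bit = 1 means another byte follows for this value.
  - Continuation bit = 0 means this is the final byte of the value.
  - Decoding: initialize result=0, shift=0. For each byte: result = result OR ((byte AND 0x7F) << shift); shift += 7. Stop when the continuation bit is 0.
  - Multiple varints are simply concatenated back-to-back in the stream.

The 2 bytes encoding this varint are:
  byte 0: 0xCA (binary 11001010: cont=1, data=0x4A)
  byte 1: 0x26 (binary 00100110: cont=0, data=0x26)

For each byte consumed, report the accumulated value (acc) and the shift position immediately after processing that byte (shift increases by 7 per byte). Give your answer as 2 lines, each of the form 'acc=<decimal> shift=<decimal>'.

Answer: acc=74 shift=7
acc=4938 shift=14

Derivation:
byte 0=0xCA: payload=0x4A=74, contrib = 74<<0 = 74; acc -> 74, shift -> 7
byte 1=0x26: payload=0x26=38, contrib = 38<<7 = 4864; acc -> 4938, shift -> 14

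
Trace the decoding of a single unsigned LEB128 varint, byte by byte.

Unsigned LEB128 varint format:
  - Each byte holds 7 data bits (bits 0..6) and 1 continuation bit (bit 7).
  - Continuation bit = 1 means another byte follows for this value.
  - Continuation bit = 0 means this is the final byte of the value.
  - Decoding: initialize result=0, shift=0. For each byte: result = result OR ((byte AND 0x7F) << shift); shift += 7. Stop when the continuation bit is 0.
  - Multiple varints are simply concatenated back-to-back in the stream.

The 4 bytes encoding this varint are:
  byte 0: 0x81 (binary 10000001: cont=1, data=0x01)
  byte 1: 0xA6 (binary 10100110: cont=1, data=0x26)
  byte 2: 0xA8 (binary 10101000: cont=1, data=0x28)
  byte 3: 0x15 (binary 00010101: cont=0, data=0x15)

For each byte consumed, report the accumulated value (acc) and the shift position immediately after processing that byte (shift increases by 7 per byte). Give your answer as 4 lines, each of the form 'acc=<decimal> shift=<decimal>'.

byte 0=0x81: payload=0x01=1, contrib = 1<<0 = 1; acc -> 1, shift -> 7
byte 1=0xA6: payload=0x26=38, contrib = 38<<7 = 4864; acc -> 4865, shift -> 14
byte 2=0xA8: payload=0x28=40, contrib = 40<<14 = 655360; acc -> 660225, shift -> 21
byte 3=0x15: payload=0x15=21, contrib = 21<<21 = 44040192; acc -> 44700417, shift -> 28

Answer: acc=1 shift=7
acc=4865 shift=14
acc=660225 shift=21
acc=44700417 shift=28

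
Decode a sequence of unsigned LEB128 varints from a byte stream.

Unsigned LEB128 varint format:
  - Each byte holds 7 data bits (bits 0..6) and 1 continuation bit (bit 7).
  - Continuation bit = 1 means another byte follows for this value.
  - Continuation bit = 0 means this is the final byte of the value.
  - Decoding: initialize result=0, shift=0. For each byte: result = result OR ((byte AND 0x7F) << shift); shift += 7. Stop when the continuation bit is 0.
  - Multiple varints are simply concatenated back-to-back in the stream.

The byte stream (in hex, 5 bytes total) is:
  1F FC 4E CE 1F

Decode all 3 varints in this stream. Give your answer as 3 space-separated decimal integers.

  byte[0]=0x1F cont=0 payload=0x1F=31: acc |= 31<<0 -> acc=31 shift=7 [end]
Varint 1: bytes[0:1] = 1F -> value 31 (1 byte(s))
  byte[1]=0xFC cont=1 payload=0x7C=124: acc |= 124<<0 -> acc=124 shift=7
  byte[2]=0x4E cont=0 payload=0x4E=78: acc |= 78<<7 -> acc=10108 shift=14 [end]
Varint 2: bytes[1:3] = FC 4E -> value 10108 (2 byte(s))
  byte[3]=0xCE cont=1 payload=0x4E=78: acc |= 78<<0 -> acc=78 shift=7
  byte[4]=0x1F cont=0 payload=0x1F=31: acc |= 31<<7 -> acc=4046 shift=14 [end]
Varint 3: bytes[3:5] = CE 1F -> value 4046 (2 byte(s))

Answer: 31 10108 4046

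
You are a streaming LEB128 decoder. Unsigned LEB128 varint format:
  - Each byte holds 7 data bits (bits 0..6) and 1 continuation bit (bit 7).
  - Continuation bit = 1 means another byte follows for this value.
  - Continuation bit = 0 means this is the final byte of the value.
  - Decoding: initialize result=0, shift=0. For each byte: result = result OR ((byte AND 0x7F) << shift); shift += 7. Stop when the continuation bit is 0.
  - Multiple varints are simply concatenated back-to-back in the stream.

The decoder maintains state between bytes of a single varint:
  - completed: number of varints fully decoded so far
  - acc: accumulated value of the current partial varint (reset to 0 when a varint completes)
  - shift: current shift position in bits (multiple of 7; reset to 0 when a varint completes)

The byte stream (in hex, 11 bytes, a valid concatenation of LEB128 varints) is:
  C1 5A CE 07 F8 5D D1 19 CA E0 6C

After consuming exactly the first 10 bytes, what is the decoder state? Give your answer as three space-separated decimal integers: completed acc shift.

Answer: 4 12362 14

Derivation:
byte[0]=0xC1 cont=1 payload=0x41: acc |= 65<<0 -> completed=0 acc=65 shift=7
byte[1]=0x5A cont=0 payload=0x5A: varint #1 complete (value=11585); reset -> completed=1 acc=0 shift=0
byte[2]=0xCE cont=1 payload=0x4E: acc |= 78<<0 -> completed=1 acc=78 shift=7
byte[3]=0x07 cont=0 payload=0x07: varint #2 complete (value=974); reset -> completed=2 acc=0 shift=0
byte[4]=0xF8 cont=1 payload=0x78: acc |= 120<<0 -> completed=2 acc=120 shift=7
byte[5]=0x5D cont=0 payload=0x5D: varint #3 complete (value=12024); reset -> completed=3 acc=0 shift=0
byte[6]=0xD1 cont=1 payload=0x51: acc |= 81<<0 -> completed=3 acc=81 shift=7
byte[7]=0x19 cont=0 payload=0x19: varint #4 complete (value=3281); reset -> completed=4 acc=0 shift=0
byte[8]=0xCA cont=1 payload=0x4A: acc |= 74<<0 -> completed=4 acc=74 shift=7
byte[9]=0xE0 cont=1 payload=0x60: acc |= 96<<7 -> completed=4 acc=12362 shift=14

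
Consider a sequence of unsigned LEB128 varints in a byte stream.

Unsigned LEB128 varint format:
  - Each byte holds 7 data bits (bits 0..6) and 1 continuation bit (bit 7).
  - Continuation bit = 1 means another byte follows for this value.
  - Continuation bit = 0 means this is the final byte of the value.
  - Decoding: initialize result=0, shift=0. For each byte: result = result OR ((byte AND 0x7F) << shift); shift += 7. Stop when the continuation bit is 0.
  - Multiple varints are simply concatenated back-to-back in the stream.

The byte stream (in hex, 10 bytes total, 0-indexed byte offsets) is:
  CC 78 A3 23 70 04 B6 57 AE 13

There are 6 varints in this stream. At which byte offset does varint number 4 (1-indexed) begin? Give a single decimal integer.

  byte[0]=0xCC cont=1 payload=0x4C=76: acc |= 76<<0 -> acc=76 shift=7
  byte[1]=0x78 cont=0 payload=0x78=120: acc |= 120<<7 -> acc=15436 shift=14 [end]
Varint 1: bytes[0:2] = CC 78 -> value 15436 (2 byte(s))
  byte[2]=0xA3 cont=1 payload=0x23=35: acc |= 35<<0 -> acc=35 shift=7
  byte[3]=0x23 cont=0 payload=0x23=35: acc |= 35<<7 -> acc=4515 shift=14 [end]
Varint 2: bytes[2:4] = A3 23 -> value 4515 (2 byte(s))
  byte[4]=0x70 cont=0 payload=0x70=112: acc |= 112<<0 -> acc=112 shift=7 [end]
Varint 3: bytes[4:5] = 70 -> value 112 (1 byte(s))
  byte[5]=0x04 cont=0 payload=0x04=4: acc |= 4<<0 -> acc=4 shift=7 [end]
Varint 4: bytes[5:6] = 04 -> value 4 (1 byte(s))
  byte[6]=0xB6 cont=1 payload=0x36=54: acc |= 54<<0 -> acc=54 shift=7
  byte[7]=0x57 cont=0 payload=0x57=87: acc |= 87<<7 -> acc=11190 shift=14 [end]
Varint 5: bytes[6:8] = B6 57 -> value 11190 (2 byte(s))
  byte[8]=0xAE cont=1 payload=0x2E=46: acc |= 46<<0 -> acc=46 shift=7
  byte[9]=0x13 cont=0 payload=0x13=19: acc |= 19<<7 -> acc=2478 shift=14 [end]
Varint 6: bytes[8:10] = AE 13 -> value 2478 (2 byte(s))

Answer: 5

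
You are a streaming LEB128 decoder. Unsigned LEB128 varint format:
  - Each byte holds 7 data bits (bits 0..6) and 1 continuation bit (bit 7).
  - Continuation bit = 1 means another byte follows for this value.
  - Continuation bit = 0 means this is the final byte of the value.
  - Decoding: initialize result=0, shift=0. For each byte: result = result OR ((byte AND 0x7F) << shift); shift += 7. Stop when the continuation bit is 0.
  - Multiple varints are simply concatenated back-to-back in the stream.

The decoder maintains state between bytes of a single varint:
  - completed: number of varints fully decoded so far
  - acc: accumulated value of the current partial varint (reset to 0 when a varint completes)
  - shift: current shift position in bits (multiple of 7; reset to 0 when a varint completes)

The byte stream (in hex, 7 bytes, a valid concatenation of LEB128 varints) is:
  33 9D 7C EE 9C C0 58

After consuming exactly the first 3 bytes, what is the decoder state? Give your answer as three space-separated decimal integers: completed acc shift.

Answer: 2 0 0

Derivation:
byte[0]=0x33 cont=0 payload=0x33: varint #1 complete (value=51); reset -> completed=1 acc=0 shift=0
byte[1]=0x9D cont=1 payload=0x1D: acc |= 29<<0 -> completed=1 acc=29 shift=7
byte[2]=0x7C cont=0 payload=0x7C: varint #2 complete (value=15901); reset -> completed=2 acc=0 shift=0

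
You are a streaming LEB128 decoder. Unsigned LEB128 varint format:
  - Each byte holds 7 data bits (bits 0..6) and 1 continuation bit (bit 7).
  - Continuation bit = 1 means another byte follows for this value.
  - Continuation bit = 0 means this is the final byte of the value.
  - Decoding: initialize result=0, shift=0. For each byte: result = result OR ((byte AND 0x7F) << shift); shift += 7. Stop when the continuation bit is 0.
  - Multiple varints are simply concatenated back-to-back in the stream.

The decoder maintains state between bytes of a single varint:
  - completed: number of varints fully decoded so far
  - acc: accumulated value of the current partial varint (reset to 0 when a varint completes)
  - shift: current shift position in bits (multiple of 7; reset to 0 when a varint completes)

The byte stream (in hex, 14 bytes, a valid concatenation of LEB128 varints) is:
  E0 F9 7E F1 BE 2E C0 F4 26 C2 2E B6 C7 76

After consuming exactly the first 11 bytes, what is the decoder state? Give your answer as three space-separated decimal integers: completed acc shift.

Answer: 4 0 0

Derivation:
byte[0]=0xE0 cont=1 payload=0x60: acc |= 96<<0 -> completed=0 acc=96 shift=7
byte[1]=0xF9 cont=1 payload=0x79: acc |= 121<<7 -> completed=0 acc=15584 shift=14
byte[2]=0x7E cont=0 payload=0x7E: varint #1 complete (value=2079968); reset -> completed=1 acc=0 shift=0
byte[3]=0xF1 cont=1 payload=0x71: acc |= 113<<0 -> completed=1 acc=113 shift=7
byte[4]=0xBE cont=1 payload=0x3E: acc |= 62<<7 -> completed=1 acc=8049 shift=14
byte[5]=0x2E cont=0 payload=0x2E: varint #2 complete (value=761713); reset -> completed=2 acc=0 shift=0
byte[6]=0xC0 cont=1 payload=0x40: acc |= 64<<0 -> completed=2 acc=64 shift=7
byte[7]=0xF4 cont=1 payload=0x74: acc |= 116<<7 -> completed=2 acc=14912 shift=14
byte[8]=0x26 cont=0 payload=0x26: varint #3 complete (value=637504); reset -> completed=3 acc=0 shift=0
byte[9]=0xC2 cont=1 payload=0x42: acc |= 66<<0 -> completed=3 acc=66 shift=7
byte[10]=0x2E cont=0 payload=0x2E: varint #4 complete (value=5954); reset -> completed=4 acc=0 shift=0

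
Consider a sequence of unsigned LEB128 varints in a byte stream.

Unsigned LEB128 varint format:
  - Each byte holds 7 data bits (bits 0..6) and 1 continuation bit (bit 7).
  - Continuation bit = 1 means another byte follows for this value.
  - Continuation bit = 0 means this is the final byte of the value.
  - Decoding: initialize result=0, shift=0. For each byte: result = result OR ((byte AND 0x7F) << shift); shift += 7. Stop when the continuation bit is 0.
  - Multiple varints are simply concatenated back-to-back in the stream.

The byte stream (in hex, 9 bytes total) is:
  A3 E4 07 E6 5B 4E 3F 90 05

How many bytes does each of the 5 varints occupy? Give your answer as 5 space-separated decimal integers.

Answer: 3 2 1 1 2

Derivation:
  byte[0]=0xA3 cont=1 payload=0x23=35: acc |= 35<<0 -> acc=35 shift=7
  byte[1]=0xE4 cont=1 payload=0x64=100: acc |= 100<<7 -> acc=12835 shift=14
  byte[2]=0x07 cont=0 payload=0x07=7: acc |= 7<<14 -> acc=127523 shift=21 [end]
Varint 1: bytes[0:3] = A3 E4 07 -> value 127523 (3 byte(s))
  byte[3]=0xE6 cont=1 payload=0x66=102: acc |= 102<<0 -> acc=102 shift=7
  byte[4]=0x5B cont=0 payload=0x5B=91: acc |= 91<<7 -> acc=11750 shift=14 [end]
Varint 2: bytes[3:5] = E6 5B -> value 11750 (2 byte(s))
  byte[5]=0x4E cont=0 payload=0x4E=78: acc |= 78<<0 -> acc=78 shift=7 [end]
Varint 3: bytes[5:6] = 4E -> value 78 (1 byte(s))
  byte[6]=0x3F cont=0 payload=0x3F=63: acc |= 63<<0 -> acc=63 shift=7 [end]
Varint 4: bytes[6:7] = 3F -> value 63 (1 byte(s))
  byte[7]=0x90 cont=1 payload=0x10=16: acc |= 16<<0 -> acc=16 shift=7
  byte[8]=0x05 cont=0 payload=0x05=5: acc |= 5<<7 -> acc=656 shift=14 [end]
Varint 5: bytes[7:9] = 90 05 -> value 656 (2 byte(s))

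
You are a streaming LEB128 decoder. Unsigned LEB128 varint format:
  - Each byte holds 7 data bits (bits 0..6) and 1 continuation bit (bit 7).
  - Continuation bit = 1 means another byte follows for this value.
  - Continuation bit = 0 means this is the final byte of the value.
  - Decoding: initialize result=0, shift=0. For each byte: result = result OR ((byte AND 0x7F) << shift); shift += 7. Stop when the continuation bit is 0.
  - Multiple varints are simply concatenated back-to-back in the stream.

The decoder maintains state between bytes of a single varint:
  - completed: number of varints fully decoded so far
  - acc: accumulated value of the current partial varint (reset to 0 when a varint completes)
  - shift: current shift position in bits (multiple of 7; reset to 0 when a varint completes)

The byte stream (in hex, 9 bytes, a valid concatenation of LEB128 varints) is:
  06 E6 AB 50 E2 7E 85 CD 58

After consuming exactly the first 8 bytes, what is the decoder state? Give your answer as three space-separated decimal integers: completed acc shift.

byte[0]=0x06 cont=0 payload=0x06: varint #1 complete (value=6); reset -> completed=1 acc=0 shift=0
byte[1]=0xE6 cont=1 payload=0x66: acc |= 102<<0 -> completed=1 acc=102 shift=7
byte[2]=0xAB cont=1 payload=0x2B: acc |= 43<<7 -> completed=1 acc=5606 shift=14
byte[3]=0x50 cont=0 payload=0x50: varint #2 complete (value=1316326); reset -> completed=2 acc=0 shift=0
byte[4]=0xE2 cont=1 payload=0x62: acc |= 98<<0 -> completed=2 acc=98 shift=7
byte[5]=0x7E cont=0 payload=0x7E: varint #3 complete (value=16226); reset -> completed=3 acc=0 shift=0
byte[6]=0x85 cont=1 payload=0x05: acc |= 5<<0 -> completed=3 acc=5 shift=7
byte[7]=0xCD cont=1 payload=0x4D: acc |= 77<<7 -> completed=3 acc=9861 shift=14

Answer: 3 9861 14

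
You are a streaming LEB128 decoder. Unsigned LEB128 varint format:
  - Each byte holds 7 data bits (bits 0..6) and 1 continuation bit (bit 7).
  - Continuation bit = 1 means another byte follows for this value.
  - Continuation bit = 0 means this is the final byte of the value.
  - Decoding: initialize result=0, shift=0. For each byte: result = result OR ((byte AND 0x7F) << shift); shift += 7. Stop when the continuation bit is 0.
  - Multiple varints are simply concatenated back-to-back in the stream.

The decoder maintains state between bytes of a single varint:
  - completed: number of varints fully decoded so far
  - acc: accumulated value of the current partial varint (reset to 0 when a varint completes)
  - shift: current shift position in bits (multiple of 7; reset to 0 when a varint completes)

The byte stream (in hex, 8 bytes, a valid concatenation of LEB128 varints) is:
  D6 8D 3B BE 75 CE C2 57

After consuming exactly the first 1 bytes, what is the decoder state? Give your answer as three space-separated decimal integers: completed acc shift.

byte[0]=0xD6 cont=1 payload=0x56: acc |= 86<<0 -> completed=0 acc=86 shift=7

Answer: 0 86 7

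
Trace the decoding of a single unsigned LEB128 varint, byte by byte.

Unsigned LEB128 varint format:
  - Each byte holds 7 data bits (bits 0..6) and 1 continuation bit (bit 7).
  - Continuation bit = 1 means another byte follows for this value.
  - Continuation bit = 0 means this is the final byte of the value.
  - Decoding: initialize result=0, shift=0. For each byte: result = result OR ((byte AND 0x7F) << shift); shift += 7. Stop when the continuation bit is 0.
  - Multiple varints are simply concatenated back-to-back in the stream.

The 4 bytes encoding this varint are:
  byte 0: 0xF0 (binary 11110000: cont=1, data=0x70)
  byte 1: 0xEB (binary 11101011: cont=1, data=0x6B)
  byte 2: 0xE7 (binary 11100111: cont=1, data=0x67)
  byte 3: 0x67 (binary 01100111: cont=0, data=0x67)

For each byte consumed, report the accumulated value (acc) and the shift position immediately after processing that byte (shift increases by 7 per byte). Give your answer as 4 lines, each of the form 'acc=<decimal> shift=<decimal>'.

byte 0=0xF0: payload=0x70=112, contrib = 112<<0 = 112; acc -> 112, shift -> 7
byte 1=0xEB: payload=0x6B=107, contrib = 107<<7 = 13696; acc -> 13808, shift -> 14
byte 2=0xE7: payload=0x67=103, contrib = 103<<14 = 1687552; acc -> 1701360, shift -> 21
byte 3=0x67: payload=0x67=103, contrib = 103<<21 = 216006656; acc -> 217708016, shift -> 28

Answer: acc=112 shift=7
acc=13808 shift=14
acc=1701360 shift=21
acc=217708016 shift=28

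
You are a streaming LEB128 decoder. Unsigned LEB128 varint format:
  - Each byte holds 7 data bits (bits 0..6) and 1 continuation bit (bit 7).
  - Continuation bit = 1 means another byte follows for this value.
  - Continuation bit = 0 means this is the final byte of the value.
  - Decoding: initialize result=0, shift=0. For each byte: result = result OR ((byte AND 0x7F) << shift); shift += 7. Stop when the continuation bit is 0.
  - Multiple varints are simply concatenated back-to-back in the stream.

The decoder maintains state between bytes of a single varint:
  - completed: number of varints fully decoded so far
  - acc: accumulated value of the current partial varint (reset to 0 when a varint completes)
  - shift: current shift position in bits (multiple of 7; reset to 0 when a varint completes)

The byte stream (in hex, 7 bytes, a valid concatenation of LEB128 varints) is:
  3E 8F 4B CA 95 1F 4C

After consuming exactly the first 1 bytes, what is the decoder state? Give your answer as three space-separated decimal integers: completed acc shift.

byte[0]=0x3E cont=0 payload=0x3E: varint #1 complete (value=62); reset -> completed=1 acc=0 shift=0

Answer: 1 0 0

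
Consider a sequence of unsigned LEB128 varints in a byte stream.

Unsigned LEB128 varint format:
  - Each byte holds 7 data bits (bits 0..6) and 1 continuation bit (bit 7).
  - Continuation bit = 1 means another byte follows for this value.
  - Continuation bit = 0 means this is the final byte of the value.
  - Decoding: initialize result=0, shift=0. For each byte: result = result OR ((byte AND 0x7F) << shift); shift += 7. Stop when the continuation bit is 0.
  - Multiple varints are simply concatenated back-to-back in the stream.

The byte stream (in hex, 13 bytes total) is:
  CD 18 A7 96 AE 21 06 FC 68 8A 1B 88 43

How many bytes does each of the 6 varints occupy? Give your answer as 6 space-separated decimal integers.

  byte[0]=0xCD cont=1 payload=0x4D=77: acc |= 77<<0 -> acc=77 shift=7
  byte[1]=0x18 cont=0 payload=0x18=24: acc |= 24<<7 -> acc=3149 shift=14 [end]
Varint 1: bytes[0:2] = CD 18 -> value 3149 (2 byte(s))
  byte[2]=0xA7 cont=1 payload=0x27=39: acc |= 39<<0 -> acc=39 shift=7
  byte[3]=0x96 cont=1 payload=0x16=22: acc |= 22<<7 -> acc=2855 shift=14
  byte[4]=0xAE cont=1 payload=0x2E=46: acc |= 46<<14 -> acc=756519 shift=21
  byte[5]=0x21 cont=0 payload=0x21=33: acc |= 33<<21 -> acc=69962535 shift=28 [end]
Varint 2: bytes[2:6] = A7 96 AE 21 -> value 69962535 (4 byte(s))
  byte[6]=0x06 cont=0 payload=0x06=6: acc |= 6<<0 -> acc=6 shift=7 [end]
Varint 3: bytes[6:7] = 06 -> value 6 (1 byte(s))
  byte[7]=0xFC cont=1 payload=0x7C=124: acc |= 124<<0 -> acc=124 shift=7
  byte[8]=0x68 cont=0 payload=0x68=104: acc |= 104<<7 -> acc=13436 shift=14 [end]
Varint 4: bytes[7:9] = FC 68 -> value 13436 (2 byte(s))
  byte[9]=0x8A cont=1 payload=0x0A=10: acc |= 10<<0 -> acc=10 shift=7
  byte[10]=0x1B cont=0 payload=0x1B=27: acc |= 27<<7 -> acc=3466 shift=14 [end]
Varint 5: bytes[9:11] = 8A 1B -> value 3466 (2 byte(s))
  byte[11]=0x88 cont=1 payload=0x08=8: acc |= 8<<0 -> acc=8 shift=7
  byte[12]=0x43 cont=0 payload=0x43=67: acc |= 67<<7 -> acc=8584 shift=14 [end]
Varint 6: bytes[11:13] = 88 43 -> value 8584 (2 byte(s))

Answer: 2 4 1 2 2 2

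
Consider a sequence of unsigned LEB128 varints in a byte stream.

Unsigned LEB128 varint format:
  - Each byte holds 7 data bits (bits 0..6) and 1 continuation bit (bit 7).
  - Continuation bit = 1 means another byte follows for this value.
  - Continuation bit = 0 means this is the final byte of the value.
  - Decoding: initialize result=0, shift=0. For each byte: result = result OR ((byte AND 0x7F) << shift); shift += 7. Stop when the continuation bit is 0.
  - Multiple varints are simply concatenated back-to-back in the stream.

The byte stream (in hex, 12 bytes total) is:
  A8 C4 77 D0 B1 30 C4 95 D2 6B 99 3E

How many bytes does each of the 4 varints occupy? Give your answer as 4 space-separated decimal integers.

  byte[0]=0xA8 cont=1 payload=0x28=40: acc |= 40<<0 -> acc=40 shift=7
  byte[1]=0xC4 cont=1 payload=0x44=68: acc |= 68<<7 -> acc=8744 shift=14
  byte[2]=0x77 cont=0 payload=0x77=119: acc |= 119<<14 -> acc=1958440 shift=21 [end]
Varint 1: bytes[0:3] = A8 C4 77 -> value 1958440 (3 byte(s))
  byte[3]=0xD0 cont=1 payload=0x50=80: acc |= 80<<0 -> acc=80 shift=7
  byte[4]=0xB1 cont=1 payload=0x31=49: acc |= 49<<7 -> acc=6352 shift=14
  byte[5]=0x30 cont=0 payload=0x30=48: acc |= 48<<14 -> acc=792784 shift=21 [end]
Varint 2: bytes[3:6] = D0 B1 30 -> value 792784 (3 byte(s))
  byte[6]=0xC4 cont=1 payload=0x44=68: acc |= 68<<0 -> acc=68 shift=7
  byte[7]=0x95 cont=1 payload=0x15=21: acc |= 21<<7 -> acc=2756 shift=14
  byte[8]=0xD2 cont=1 payload=0x52=82: acc |= 82<<14 -> acc=1346244 shift=21
  byte[9]=0x6B cont=0 payload=0x6B=107: acc |= 107<<21 -> acc=225741508 shift=28 [end]
Varint 3: bytes[6:10] = C4 95 D2 6B -> value 225741508 (4 byte(s))
  byte[10]=0x99 cont=1 payload=0x19=25: acc |= 25<<0 -> acc=25 shift=7
  byte[11]=0x3E cont=0 payload=0x3E=62: acc |= 62<<7 -> acc=7961 shift=14 [end]
Varint 4: bytes[10:12] = 99 3E -> value 7961 (2 byte(s))

Answer: 3 3 4 2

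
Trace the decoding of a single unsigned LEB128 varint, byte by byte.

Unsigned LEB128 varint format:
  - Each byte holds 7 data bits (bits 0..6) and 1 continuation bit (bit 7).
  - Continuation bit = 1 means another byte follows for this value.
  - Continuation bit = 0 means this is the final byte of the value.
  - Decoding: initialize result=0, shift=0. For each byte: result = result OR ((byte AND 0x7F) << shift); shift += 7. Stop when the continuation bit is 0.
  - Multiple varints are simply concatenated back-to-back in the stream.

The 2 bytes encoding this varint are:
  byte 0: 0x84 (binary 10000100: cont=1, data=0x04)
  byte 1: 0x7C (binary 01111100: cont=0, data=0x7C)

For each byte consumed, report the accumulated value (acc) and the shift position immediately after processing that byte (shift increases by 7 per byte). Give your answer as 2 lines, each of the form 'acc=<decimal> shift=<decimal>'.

Answer: acc=4 shift=7
acc=15876 shift=14

Derivation:
byte 0=0x84: payload=0x04=4, contrib = 4<<0 = 4; acc -> 4, shift -> 7
byte 1=0x7C: payload=0x7C=124, contrib = 124<<7 = 15872; acc -> 15876, shift -> 14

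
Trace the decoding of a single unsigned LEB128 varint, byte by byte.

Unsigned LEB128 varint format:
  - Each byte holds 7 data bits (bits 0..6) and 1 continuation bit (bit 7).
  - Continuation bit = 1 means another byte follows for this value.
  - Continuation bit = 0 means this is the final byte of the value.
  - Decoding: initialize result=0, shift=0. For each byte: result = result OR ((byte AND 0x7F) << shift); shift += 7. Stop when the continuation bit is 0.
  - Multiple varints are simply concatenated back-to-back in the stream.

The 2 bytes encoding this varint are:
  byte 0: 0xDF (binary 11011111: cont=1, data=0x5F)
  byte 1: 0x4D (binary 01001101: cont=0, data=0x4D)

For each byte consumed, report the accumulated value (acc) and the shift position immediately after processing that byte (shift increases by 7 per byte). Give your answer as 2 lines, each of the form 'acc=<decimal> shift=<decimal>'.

Answer: acc=95 shift=7
acc=9951 shift=14

Derivation:
byte 0=0xDF: payload=0x5F=95, contrib = 95<<0 = 95; acc -> 95, shift -> 7
byte 1=0x4D: payload=0x4D=77, contrib = 77<<7 = 9856; acc -> 9951, shift -> 14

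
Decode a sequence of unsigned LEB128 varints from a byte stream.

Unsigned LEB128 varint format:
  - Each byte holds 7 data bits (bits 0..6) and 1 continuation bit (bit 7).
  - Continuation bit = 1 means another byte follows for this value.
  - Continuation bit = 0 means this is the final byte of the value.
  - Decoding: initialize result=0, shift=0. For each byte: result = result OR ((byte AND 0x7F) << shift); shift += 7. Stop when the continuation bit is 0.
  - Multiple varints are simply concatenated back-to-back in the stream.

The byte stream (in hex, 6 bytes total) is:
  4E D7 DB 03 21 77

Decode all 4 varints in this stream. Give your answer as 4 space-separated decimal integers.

  byte[0]=0x4E cont=0 payload=0x4E=78: acc |= 78<<0 -> acc=78 shift=7 [end]
Varint 1: bytes[0:1] = 4E -> value 78 (1 byte(s))
  byte[1]=0xD7 cont=1 payload=0x57=87: acc |= 87<<0 -> acc=87 shift=7
  byte[2]=0xDB cont=1 payload=0x5B=91: acc |= 91<<7 -> acc=11735 shift=14
  byte[3]=0x03 cont=0 payload=0x03=3: acc |= 3<<14 -> acc=60887 shift=21 [end]
Varint 2: bytes[1:4] = D7 DB 03 -> value 60887 (3 byte(s))
  byte[4]=0x21 cont=0 payload=0x21=33: acc |= 33<<0 -> acc=33 shift=7 [end]
Varint 3: bytes[4:5] = 21 -> value 33 (1 byte(s))
  byte[5]=0x77 cont=0 payload=0x77=119: acc |= 119<<0 -> acc=119 shift=7 [end]
Varint 4: bytes[5:6] = 77 -> value 119 (1 byte(s))

Answer: 78 60887 33 119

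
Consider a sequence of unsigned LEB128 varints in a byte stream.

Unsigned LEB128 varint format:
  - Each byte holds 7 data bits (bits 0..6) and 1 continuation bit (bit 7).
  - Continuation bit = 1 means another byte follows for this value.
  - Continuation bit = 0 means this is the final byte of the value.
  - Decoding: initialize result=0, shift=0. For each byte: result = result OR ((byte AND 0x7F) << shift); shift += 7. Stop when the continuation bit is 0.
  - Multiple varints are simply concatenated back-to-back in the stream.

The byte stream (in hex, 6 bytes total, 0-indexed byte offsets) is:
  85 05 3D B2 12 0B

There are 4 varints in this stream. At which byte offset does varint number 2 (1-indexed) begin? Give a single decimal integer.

Answer: 2

Derivation:
  byte[0]=0x85 cont=1 payload=0x05=5: acc |= 5<<0 -> acc=5 shift=7
  byte[1]=0x05 cont=0 payload=0x05=5: acc |= 5<<7 -> acc=645 shift=14 [end]
Varint 1: bytes[0:2] = 85 05 -> value 645 (2 byte(s))
  byte[2]=0x3D cont=0 payload=0x3D=61: acc |= 61<<0 -> acc=61 shift=7 [end]
Varint 2: bytes[2:3] = 3D -> value 61 (1 byte(s))
  byte[3]=0xB2 cont=1 payload=0x32=50: acc |= 50<<0 -> acc=50 shift=7
  byte[4]=0x12 cont=0 payload=0x12=18: acc |= 18<<7 -> acc=2354 shift=14 [end]
Varint 3: bytes[3:5] = B2 12 -> value 2354 (2 byte(s))
  byte[5]=0x0B cont=0 payload=0x0B=11: acc |= 11<<0 -> acc=11 shift=7 [end]
Varint 4: bytes[5:6] = 0B -> value 11 (1 byte(s))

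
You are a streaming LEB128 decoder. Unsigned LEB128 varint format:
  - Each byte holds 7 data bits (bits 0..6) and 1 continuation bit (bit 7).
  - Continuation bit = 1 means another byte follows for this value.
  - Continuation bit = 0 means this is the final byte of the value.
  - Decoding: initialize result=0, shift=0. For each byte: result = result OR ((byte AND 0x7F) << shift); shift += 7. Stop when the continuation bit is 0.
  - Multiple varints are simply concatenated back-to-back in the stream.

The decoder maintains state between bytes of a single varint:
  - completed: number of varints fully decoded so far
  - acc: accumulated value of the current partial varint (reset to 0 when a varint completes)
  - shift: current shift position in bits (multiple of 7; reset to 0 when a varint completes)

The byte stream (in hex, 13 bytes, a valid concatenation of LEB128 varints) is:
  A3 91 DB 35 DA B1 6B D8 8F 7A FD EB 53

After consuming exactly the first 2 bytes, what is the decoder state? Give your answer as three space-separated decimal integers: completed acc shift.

byte[0]=0xA3 cont=1 payload=0x23: acc |= 35<<0 -> completed=0 acc=35 shift=7
byte[1]=0x91 cont=1 payload=0x11: acc |= 17<<7 -> completed=0 acc=2211 shift=14

Answer: 0 2211 14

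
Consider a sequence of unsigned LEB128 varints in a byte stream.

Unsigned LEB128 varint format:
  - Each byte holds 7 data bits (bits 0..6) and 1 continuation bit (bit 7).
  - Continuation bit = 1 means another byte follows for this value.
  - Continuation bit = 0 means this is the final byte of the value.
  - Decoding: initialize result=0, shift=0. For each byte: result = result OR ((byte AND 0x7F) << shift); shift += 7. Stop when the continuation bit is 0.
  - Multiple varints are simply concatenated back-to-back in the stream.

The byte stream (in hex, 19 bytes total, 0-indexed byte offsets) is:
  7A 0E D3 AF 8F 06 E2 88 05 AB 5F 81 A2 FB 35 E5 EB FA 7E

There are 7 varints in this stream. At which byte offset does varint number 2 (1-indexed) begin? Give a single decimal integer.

Answer: 1

Derivation:
  byte[0]=0x7A cont=0 payload=0x7A=122: acc |= 122<<0 -> acc=122 shift=7 [end]
Varint 1: bytes[0:1] = 7A -> value 122 (1 byte(s))
  byte[1]=0x0E cont=0 payload=0x0E=14: acc |= 14<<0 -> acc=14 shift=7 [end]
Varint 2: bytes[1:2] = 0E -> value 14 (1 byte(s))
  byte[2]=0xD3 cont=1 payload=0x53=83: acc |= 83<<0 -> acc=83 shift=7
  byte[3]=0xAF cont=1 payload=0x2F=47: acc |= 47<<7 -> acc=6099 shift=14
  byte[4]=0x8F cont=1 payload=0x0F=15: acc |= 15<<14 -> acc=251859 shift=21
  byte[5]=0x06 cont=0 payload=0x06=6: acc |= 6<<21 -> acc=12834771 shift=28 [end]
Varint 3: bytes[2:6] = D3 AF 8F 06 -> value 12834771 (4 byte(s))
  byte[6]=0xE2 cont=1 payload=0x62=98: acc |= 98<<0 -> acc=98 shift=7
  byte[7]=0x88 cont=1 payload=0x08=8: acc |= 8<<7 -> acc=1122 shift=14
  byte[8]=0x05 cont=0 payload=0x05=5: acc |= 5<<14 -> acc=83042 shift=21 [end]
Varint 4: bytes[6:9] = E2 88 05 -> value 83042 (3 byte(s))
  byte[9]=0xAB cont=1 payload=0x2B=43: acc |= 43<<0 -> acc=43 shift=7
  byte[10]=0x5F cont=0 payload=0x5F=95: acc |= 95<<7 -> acc=12203 shift=14 [end]
Varint 5: bytes[9:11] = AB 5F -> value 12203 (2 byte(s))
  byte[11]=0x81 cont=1 payload=0x01=1: acc |= 1<<0 -> acc=1 shift=7
  byte[12]=0xA2 cont=1 payload=0x22=34: acc |= 34<<7 -> acc=4353 shift=14
  byte[13]=0xFB cont=1 payload=0x7B=123: acc |= 123<<14 -> acc=2019585 shift=21
  byte[14]=0x35 cont=0 payload=0x35=53: acc |= 53<<21 -> acc=113168641 shift=28 [end]
Varint 6: bytes[11:15] = 81 A2 FB 35 -> value 113168641 (4 byte(s))
  byte[15]=0xE5 cont=1 payload=0x65=101: acc |= 101<<0 -> acc=101 shift=7
  byte[16]=0xEB cont=1 payload=0x6B=107: acc |= 107<<7 -> acc=13797 shift=14
  byte[17]=0xFA cont=1 payload=0x7A=122: acc |= 122<<14 -> acc=2012645 shift=21
  byte[18]=0x7E cont=0 payload=0x7E=126: acc |= 126<<21 -> acc=266253797 shift=28 [end]
Varint 7: bytes[15:19] = E5 EB FA 7E -> value 266253797 (4 byte(s))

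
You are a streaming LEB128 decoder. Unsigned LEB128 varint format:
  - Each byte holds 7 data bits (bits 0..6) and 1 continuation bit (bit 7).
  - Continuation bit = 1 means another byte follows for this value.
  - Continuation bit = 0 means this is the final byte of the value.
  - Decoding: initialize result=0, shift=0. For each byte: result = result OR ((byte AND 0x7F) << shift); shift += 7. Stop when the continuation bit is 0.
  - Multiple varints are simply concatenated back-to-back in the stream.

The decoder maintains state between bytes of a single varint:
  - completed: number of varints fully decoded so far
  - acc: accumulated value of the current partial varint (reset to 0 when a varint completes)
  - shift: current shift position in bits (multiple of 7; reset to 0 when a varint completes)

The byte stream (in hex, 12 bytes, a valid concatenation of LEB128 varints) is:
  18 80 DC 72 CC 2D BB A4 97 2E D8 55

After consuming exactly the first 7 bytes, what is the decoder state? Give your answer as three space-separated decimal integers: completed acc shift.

Answer: 3 59 7

Derivation:
byte[0]=0x18 cont=0 payload=0x18: varint #1 complete (value=24); reset -> completed=1 acc=0 shift=0
byte[1]=0x80 cont=1 payload=0x00: acc |= 0<<0 -> completed=1 acc=0 shift=7
byte[2]=0xDC cont=1 payload=0x5C: acc |= 92<<7 -> completed=1 acc=11776 shift=14
byte[3]=0x72 cont=0 payload=0x72: varint #2 complete (value=1879552); reset -> completed=2 acc=0 shift=0
byte[4]=0xCC cont=1 payload=0x4C: acc |= 76<<0 -> completed=2 acc=76 shift=7
byte[5]=0x2D cont=0 payload=0x2D: varint #3 complete (value=5836); reset -> completed=3 acc=0 shift=0
byte[6]=0xBB cont=1 payload=0x3B: acc |= 59<<0 -> completed=3 acc=59 shift=7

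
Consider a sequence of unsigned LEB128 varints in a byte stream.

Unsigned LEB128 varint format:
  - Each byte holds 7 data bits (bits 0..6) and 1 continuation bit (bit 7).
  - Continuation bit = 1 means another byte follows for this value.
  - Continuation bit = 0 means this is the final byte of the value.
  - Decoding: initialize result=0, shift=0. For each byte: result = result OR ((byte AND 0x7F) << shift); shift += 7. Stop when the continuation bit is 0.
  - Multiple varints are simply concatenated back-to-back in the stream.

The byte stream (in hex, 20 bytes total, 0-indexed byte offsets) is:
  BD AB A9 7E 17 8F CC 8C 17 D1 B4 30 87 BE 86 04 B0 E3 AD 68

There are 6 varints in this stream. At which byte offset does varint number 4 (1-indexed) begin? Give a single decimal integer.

  byte[0]=0xBD cont=1 payload=0x3D=61: acc |= 61<<0 -> acc=61 shift=7
  byte[1]=0xAB cont=1 payload=0x2B=43: acc |= 43<<7 -> acc=5565 shift=14
  byte[2]=0xA9 cont=1 payload=0x29=41: acc |= 41<<14 -> acc=677309 shift=21
  byte[3]=0x7E cont=0 payload=0x7E=126: acc |= 126<<21 -> acc=264918461 shift=28 [end]
Varint 1: bytes[0:4] = BD AB A9 7E -> value 264918461 (4 byte(s))
  byte[4]=0x17 cont=0 payload=0x17=23: acc |= 23<<0 -> acc=23 shift=7 [end]
Varint 2: bytes[4:5] = 17 -> value 23 (1 byte(s))
  byte[5]=0x8F cont=1 payload=0x0F=15: acc |= 15<<0 -> acc=15 shift=7
  byte[6]=0xCC cont=1 payload=0x4C=76: acc |= 76<<7 -> acc=9743 shift=14
  byte[7]=0x8C cont=1 payload=0x0C=12: acc |= 12<<14 -> acc=206351 shift=21
  byte[8]=0x17 cont=0 payload=0x17=23: acc |= 23<<21 -> acc=48440847 shift=28 [end]
Varint 3: bytes[5:9] = 8F CC 8C 17 -> value 48440847 (4 byte(s))
  byte[9]=0xD1 cont=1 payload=0x51=81: acc |= 81<<0 -> acc=81 shift=7
  byte[10]=0xB4 cont=1 payload=0x34=52: acc |= 52<<7 -> acc=6737 shift=14
  byte[11]=0x30 cont=0 payload=0x30=48: acc |= 48<<14 -> acc=793169 shift=21 [end]
Varint 4: bytes[9:12] = D1 B4 30 -> value 793169 (3 byte(s))
  byte[12]=0x87 cont=1 payload=0x07=7: acc |= 7<<0 -> acc=7 shift=7
  byte[13]=0xBE cont=1 payload=0x3E=62: acc |= 62<<7 -> acc=7943 shift=14
  byte[14]=0x86 cont=1 payload=0x06=6: acc |= 6<<14 -> acc=106247 shift=21
  byte[15]=0x04 cont=0 payload=0x04=4: acc |= 4<<21 -> acc=8494855 shift=28 [end]
Varint 5: bytes[12:16] = 87 BE 86 04 -> value 8494855 (4 byte(s))
  byte[16]=0xB0 cont=1 payload=0x30=48: acc |= 48<<0 -> acc=48 shift=7
  byte[17]=0xE3 cont=1 payload=0x63=99: acc |= 99<<7 -> acc=12720 shift=14
  byte[18]=0xAD cont=1 payload=0x2D=45: acc |= 45<<14 -> acc=750000 shift=21
  byte[19]=0x68 cont=0 payload=0x68=104: acc |= 104<<21 -> acc=218853808 shift=28 [end]
Varint 6: bytes[16:20] = B0 E3 AD 68 -> value 218853808 (4 byte(s))

Answer: 9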